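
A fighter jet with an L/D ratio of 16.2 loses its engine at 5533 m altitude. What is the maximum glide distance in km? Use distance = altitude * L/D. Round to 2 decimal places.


Step 1: Glide distance = altitude * L/D = 5533 * 16.2 = 89634.6 m
Step 2: Convert to km: 89634.6 / 1000 = 89.63 km

89.63


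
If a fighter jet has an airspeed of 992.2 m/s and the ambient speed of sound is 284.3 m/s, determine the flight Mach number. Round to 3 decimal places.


Step 1: M = V / a = 992.2 / 284.3
Step 2: M = 3.490

3.490


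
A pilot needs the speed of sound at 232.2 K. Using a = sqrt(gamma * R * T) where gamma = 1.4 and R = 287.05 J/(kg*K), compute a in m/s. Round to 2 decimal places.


Step 1: gamma * R * T = 1.4 * 287.05 * 232.2 = 93314.214
Step 2: a = sqrt(93314.214) = 305.47 m/s

305.47


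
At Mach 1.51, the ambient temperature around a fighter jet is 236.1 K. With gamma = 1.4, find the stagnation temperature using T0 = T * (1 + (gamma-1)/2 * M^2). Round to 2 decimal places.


Step 1: (gamma-1)/2 = 0.2
Step 2: M^2 = 2.2801
Step 3: 1 + 0.2 * 2.2801 = 1.45602
Step 4: T0 = 236.1 * 1.45602 = 343.77 K

343.77


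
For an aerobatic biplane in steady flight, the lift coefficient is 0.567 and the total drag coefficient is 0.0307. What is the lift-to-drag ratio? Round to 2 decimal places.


Step 1: L/D = CL / CD = 0.567 / 0.0307
Step 2: L/D = 18.47

18.47


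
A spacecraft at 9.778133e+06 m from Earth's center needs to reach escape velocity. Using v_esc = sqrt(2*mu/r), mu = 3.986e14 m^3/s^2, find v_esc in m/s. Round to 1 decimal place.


Step 1: 2*mu/r = 2 * 3.986e14 / 9.778133e+06 = 81528856.2755
Step 2: v_esc = sqrt(81528856.2755) = 9029.3 m/s

9029.3


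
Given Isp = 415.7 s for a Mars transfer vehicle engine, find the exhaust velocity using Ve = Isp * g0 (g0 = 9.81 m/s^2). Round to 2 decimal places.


Step 1: Ve = Isp * g0 = 415.7 * 9.81
Step 2: Ve = 4078.02 m/s

4078.02


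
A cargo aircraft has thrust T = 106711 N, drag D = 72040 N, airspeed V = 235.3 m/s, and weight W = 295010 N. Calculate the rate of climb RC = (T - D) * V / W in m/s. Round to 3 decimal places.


Step 1: Excess thrust = T - D = 106711 - 72040 = 34671 N
Step 2: Excess power = 34671 * 235.3 = 8158086.3 W
Step 3: RC = 8158086.3 / 295010 = 27.654 m/s

27.654


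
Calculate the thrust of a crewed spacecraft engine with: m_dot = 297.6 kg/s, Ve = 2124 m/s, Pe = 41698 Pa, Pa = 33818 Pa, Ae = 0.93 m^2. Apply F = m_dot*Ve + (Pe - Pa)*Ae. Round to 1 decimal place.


Step 1: Momentum thrust = m_dot * Ve = 297.6 * 2124 = 632102.4 N
Step 2: Pressure thrust = (Pe - Pa) * Ae = (41698 - 33818) * 0.93 = 7328.40 N
Step 3: Total thrust F = 632102.4 + 7328.40 = 639430.8 N

639430.8


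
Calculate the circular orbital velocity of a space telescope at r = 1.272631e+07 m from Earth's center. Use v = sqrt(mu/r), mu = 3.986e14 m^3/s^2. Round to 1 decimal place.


Step 1: mu / r = 3.986e14 / 1.272631e+07 = 31320940.634
Step 2: v = sqrt(31320940.634) = 5596.5 m/s

5596.5


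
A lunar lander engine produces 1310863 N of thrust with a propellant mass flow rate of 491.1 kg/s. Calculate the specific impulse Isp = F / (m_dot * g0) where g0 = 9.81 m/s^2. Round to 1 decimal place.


Step 1: m_dot * g0 = 491.1 * 9.81 = 4817.69
Step 2: Isp = 1310863 / 4817.69 = 272.1 s

272.1


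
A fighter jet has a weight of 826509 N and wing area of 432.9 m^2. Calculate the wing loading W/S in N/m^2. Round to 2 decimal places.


Step 1: Wing loading = W / S = 826509 / 432.9
Step 2: Wing loading = 1909.24 N/m^2

1909.24


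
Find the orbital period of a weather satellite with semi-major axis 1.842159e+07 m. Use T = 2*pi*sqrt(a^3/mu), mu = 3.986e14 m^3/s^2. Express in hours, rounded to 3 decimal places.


Step 1: a^3 / mu = 6.251458e+21 / 3.986e14 = 1.568354e+07
Step 2: sqrt(1.568354e+07) = 3960.2447 s
Step 3: T = 2*pi * 3960.2447 = 24882.95 s
Step 4: T in hours = 24882.95 / 3600 = 6.912 hours

6.912


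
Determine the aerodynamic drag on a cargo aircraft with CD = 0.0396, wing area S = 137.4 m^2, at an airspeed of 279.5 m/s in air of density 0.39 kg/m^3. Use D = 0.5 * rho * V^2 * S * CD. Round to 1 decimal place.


Step 1: Dynamic pressure q = 0.5 * 0.39 * 279.5^2 = 15233.4488 Pa
Step 2: Drag D = q * S * CD = 15233.4488 * 137.4 * 0.0396
Step 3: D = 82885.8 N

82885.8


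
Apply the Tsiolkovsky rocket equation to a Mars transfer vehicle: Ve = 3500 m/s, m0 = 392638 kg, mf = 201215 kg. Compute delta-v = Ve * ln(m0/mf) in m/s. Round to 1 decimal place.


Step 1: Mass ratio m0/mf = 392638 / 201215 = 1.951336
Step 2: ln(1.951336) = 0.668514
Step 3: delta-v = 3500 * 0.668514 = 2339.8 m/s

2339.8


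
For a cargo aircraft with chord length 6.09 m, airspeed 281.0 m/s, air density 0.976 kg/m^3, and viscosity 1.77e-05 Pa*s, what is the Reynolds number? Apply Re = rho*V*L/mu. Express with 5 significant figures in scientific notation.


Step 1: Numerator = rho * V * L = 0.976 * 281.0 * 6.09 = 1670.21904
Step 2: Re = 1670.21904 / 1.77e-05
Step 3: Re = 9.4363e+07

9.4363e+07


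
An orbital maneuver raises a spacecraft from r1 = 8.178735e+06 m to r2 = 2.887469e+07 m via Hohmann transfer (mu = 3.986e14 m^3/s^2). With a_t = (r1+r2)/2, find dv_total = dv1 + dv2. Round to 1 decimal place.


Step 1: Transfer semi-major axis a_t = (8.178735e+06 + 2.887469e+07) / 2 = 1.852671e+07 m
Step 2: v1 (circular at r1) = sqrt(mu/r1) = 6981.13 m/s
Step 3: v_t1 = sqrt(mu*(2/r1 - 1/a_t)) = 8715.35 m/s
Step 4: dv1 = |8715.35 - 6981.13| = 1734.23 m/s
Step 5: v2 (circular at r2) = 3715.44 m/s, v_t2 = 2468.62 m/s
Step 6: dv2 = |3715.44 - 2468.62| = 1246.82 m/s
Step 7: Total delta-v = 1734.23 + 1246.82 = 2981.0 m/s

2981.0


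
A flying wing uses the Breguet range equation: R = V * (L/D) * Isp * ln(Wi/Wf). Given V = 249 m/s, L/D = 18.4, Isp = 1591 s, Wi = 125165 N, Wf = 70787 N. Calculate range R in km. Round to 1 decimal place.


Step 1: Coefficient = V * (L/D) * Isp = 249 * 18.4 * 1591 = 7289325.6 m
Step 2: Wi/Wf = 125165 / 70787 = 1.768192
Step 3: ln(1.768192) = 0.569957
Step 4: R = 7289325.6 * 0.569957 = 4154605.8 m = 4154.6 km

4154.6


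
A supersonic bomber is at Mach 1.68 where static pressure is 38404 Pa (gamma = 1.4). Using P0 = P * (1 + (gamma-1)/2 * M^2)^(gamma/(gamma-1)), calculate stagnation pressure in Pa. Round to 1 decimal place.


Step 1: (gamma-1)/2 * M^2 = 0.2 * 2.8224 = 0.56448
Step 2: 1 + 0.56448 = 1.56448
Step 3: Exponent gamma/(gamma-1) = 3.5
Step 4: P0 = 38404 * 1.56448^3.5 = 183938.0 Pa

183938.0


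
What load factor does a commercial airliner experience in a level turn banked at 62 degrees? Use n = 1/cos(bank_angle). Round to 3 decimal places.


Step 1: Convert 62 degrees to radians = 1.082104
Step 2: cos(62 deg) = 0.469472
Step 3: n = 1 / 0.469472 = 2.130

2.130


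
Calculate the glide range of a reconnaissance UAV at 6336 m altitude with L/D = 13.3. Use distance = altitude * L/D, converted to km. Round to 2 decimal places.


Step 1: Glide distance = altitude * L/D = 6336 * 13.3 = 84268.8 m
Step 2: Convert to km: 84268.8 / 1000 = 84.27 km

84.27


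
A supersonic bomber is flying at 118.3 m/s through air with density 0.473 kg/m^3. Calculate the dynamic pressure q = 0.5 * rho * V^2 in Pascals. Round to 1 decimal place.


Step 1: V^2 = 118.3^2 = 13994.89
Step 2: q = 0.5 * 0.473 * 13994.89
Step 3: q = 3309.8 Pa

3309.8


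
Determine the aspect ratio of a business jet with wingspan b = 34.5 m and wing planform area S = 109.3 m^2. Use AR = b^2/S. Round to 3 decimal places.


Step 1: b^2 = 34.5^2 = 1190.25
Step 2: AR = 1190.25 / 109.3 = 10.890

10.890


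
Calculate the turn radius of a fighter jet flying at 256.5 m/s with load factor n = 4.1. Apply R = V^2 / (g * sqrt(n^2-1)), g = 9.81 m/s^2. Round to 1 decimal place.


Step 1: V^2 = 256.5^2 = 65792.25
Step 2: n^2 - 1 = 4.1^2 - 1 = 15.81
Step 3: sqrt(15.81) = 3.976179
Step 4: R = 65792.25 / (9.81 * 3.976179) = 1686.7 m

1686.7


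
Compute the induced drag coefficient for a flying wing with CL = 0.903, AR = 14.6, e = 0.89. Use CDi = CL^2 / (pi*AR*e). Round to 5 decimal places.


Step 1: CL^2 = 0.903^2 = 0.815409
Step 2: pi * AR * e = 3.14159 * 14.6 * 0.89 = 40.821855
Step 3: CDi = 0.815409 / 40.821855 = 0.01997

0.01997


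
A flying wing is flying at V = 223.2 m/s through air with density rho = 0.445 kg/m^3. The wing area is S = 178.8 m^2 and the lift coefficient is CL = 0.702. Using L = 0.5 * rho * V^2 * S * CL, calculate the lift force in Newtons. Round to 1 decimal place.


Step 1: Calculate dynamic pressure q = 0.5 * 0.445 * 223.2^2 = 0.5 * 0.445 * 49818.24 = 11084.5584 Pa
Step 2: Multiply by wing area and lift coefficient: L = 11084.5584 * 178.8 * 0.702
Step 3: L = 1981919.0419 * 0.702 = 1391307.2 N

1391307.2


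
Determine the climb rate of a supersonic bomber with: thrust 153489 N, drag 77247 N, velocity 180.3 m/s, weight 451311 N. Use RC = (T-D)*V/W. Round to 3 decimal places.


Step 1: Excess thrust = T - D = 153489 - 77247 = 76242 N
Step 2: Excess power = 76242 * 180.3 = 13746432.6 W
Step 3: RC = 13746432.6 / 451311 = 30.459 m/s

30.459


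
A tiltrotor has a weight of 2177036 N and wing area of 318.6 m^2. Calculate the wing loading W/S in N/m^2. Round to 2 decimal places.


Step 1: Wing loading = W / S = 2177036 / 318.6
Step 2: Wing loading = 6833.13 N/m^2

6833.13


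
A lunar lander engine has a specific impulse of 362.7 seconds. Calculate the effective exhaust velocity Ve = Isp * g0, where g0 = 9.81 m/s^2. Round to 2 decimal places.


Step 1: Ve = Isp * g0 = 362.7 * 9.81
Step 2: Ve = 3558.09 m/s

3558.09


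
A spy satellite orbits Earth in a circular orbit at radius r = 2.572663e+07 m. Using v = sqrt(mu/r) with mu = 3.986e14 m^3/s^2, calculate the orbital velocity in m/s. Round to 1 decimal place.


Step 1: mu / r = 3.986e14 / 2.572663e+07 = 15493673.2872
Step 2: v = sqrt(15493673.2872) = 3936.2 m/s

3936.2


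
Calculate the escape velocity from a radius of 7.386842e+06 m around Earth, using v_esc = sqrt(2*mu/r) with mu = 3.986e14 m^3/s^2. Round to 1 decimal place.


Step 1: 2*mu/r = 2 * 3.986e14 / 7.386842e+06 = 107921626.048
Step 2: v_esc = sqrt(107921626.048) = 10388.5 m/s

10388.5


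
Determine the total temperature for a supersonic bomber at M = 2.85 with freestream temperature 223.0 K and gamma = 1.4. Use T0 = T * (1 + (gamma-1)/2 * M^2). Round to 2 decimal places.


Step 1: (gamma-1)/2 = 0.2
Step 2: M^2 = 8.1225
Step 3: 1 + 0.2 * 8.1225 = 2.6245
Step 4: T0 = 223.0 * 2.6245 = 585.26 K

585.26


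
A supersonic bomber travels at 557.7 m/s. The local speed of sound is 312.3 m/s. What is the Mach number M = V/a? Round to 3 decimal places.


Step 1: M = V / a = 557.7 / 312.3
Step 2: M = 1.786

1.786


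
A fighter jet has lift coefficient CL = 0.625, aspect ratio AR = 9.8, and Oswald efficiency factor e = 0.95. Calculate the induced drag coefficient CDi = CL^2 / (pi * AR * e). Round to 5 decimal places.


Step 1: CL^2 = 0.625^2 = 0.390625
Step 2: pi * AR * e = 3.14159 * 9.8 * 0.95 = 29.248228
Step 3: CDi = 0.390625 / 29.248228 = 0.01336

0.01336


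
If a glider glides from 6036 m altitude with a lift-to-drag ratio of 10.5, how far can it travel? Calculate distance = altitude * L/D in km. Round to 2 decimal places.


Step 1: Glide distance = altitude * L/D = 6036 * 10.5 = 63378.0 m
Step 2: Convert to km: 63378.0 / 1000 = 63.38 km

63.38


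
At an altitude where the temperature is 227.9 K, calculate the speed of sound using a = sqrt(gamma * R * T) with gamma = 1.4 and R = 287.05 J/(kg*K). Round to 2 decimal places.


Step 1: gamma * R * T = 1.4 * 287.05 * 227.9 = 91586.173
Step 2: a = sqrt(91586.173) = 302.63 m/s

302.63


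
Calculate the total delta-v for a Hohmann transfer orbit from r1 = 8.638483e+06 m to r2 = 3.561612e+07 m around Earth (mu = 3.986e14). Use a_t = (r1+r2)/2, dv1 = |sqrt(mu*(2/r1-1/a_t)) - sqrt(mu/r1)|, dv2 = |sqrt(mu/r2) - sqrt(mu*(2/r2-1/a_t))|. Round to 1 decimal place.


Step 1: Transfer semi-major axis a_t = (8.638483e+06 + 3.561612e+07) / 2 = 2.212730e+07 m
Step 2: v1 (circular at r1) = sqrt(mu/r1) = 6792.82 m/s
Step 3: v_t1 = sqrt(mu*(2/r1 - 1/a_t)) = 8618.05 m/s
Step 4: dv1 = |8618.05 - 6792.82| = 1825.23 m/s
Step 5: v2 (circular at r2) = 3345.38 m/s, v_t2 = 2090.26 m/s
Step 6: dv2 = |3345.38 - 2090.26| = 1255.12 m/s
Step 7: Total delta-v = 1825.23 + 1255.12 = 3080.4 m/s

3080.4


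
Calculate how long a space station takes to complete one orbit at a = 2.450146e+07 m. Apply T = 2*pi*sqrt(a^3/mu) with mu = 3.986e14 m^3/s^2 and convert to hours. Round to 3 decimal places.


Step 1: a^3 / mu = 1.470875e+22 / 3.986e14 = 3.690104e+07
Step 2: sqrt(3.690104e+07) = 6074.6226 s
Step 3: T = 2*pi * 6074.6226 = 38167.98 s
Step 4: T in hours = 38167.98 / 3600 = 10.602 hours

10.602


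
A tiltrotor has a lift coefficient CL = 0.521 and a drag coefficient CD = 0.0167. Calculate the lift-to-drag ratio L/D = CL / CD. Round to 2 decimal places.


Step 1: L/D = CL / CD = 0.521 / 0.0167
Step 2: L/D = 31.20

31.20


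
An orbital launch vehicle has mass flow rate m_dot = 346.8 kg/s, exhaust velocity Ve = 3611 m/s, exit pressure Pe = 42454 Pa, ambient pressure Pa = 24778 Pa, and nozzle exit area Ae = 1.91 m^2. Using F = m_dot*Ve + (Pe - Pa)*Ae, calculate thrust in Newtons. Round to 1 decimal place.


Step 1: Momentum thrust = m_dot * Ve = 346.8 * 3611 = 1252294.8 N
Step 2: Pressure thrust = (Pe - Pa) * Ae = (42454 - 24778) * 1.91 = 33761.16 N
Step 3: Total thrust F = 1252294.8 + 33761.16 = 1286056.0 N

1286056.0


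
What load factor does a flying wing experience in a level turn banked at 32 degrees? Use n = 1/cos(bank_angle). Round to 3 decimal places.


Step 1: Convert 32 degrees to radians = 0.558505
Step 2: cos(32 deg) = 0.848048
Step 3: n = 1 / 0.848048 = 1.179

1.179


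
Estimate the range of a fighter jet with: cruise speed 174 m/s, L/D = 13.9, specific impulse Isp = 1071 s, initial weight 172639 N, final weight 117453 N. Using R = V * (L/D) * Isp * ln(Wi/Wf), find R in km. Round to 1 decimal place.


Step 1: Coefficient = V * (L/D) * Isp = 174 * 13.9 * 1071 = 2590320.6 m
Step 2: Wi/Wf = 172639 / 117453 = 1.469856
Step 3: ln(1.469856) = 0.385164
Step 4: R = 2590320.6 * 0.385164 = 997699.4 m = 997.7 km

997.7


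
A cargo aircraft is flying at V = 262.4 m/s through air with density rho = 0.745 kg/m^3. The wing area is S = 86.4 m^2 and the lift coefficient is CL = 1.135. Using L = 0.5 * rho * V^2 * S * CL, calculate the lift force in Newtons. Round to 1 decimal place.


Step 1: Calculate dynamic pressure q = 0.5 * 0.745 * 262.4^2 = 0.5 * 0.745 * 68853.76 = 25648.0256 Pa
Step 2: Multiply by wing area and lift coefficient: L = 25648.0256 * 86.4 * 1.135
Step 3: L = 2215989.4118 * 1.135 = 2515148.0 N

2515148.0


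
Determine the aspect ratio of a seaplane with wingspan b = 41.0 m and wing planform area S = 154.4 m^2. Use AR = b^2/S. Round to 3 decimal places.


Step 1: b^2 = 41.0^2 = 1681.0
Step 2: AR = 1681.0 / 154.4 = 10.887

10.887


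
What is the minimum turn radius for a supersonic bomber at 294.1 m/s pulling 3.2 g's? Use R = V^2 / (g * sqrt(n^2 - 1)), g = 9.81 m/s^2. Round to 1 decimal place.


Step 1: V^2 = 294.1^2 = 86494.81
Step 2: n^2 - 1 = 3.2^2 - 1 = 9.24
Step 3: sqrt(9.24) = 3.039737
Step 4: R = 86494.81 / (9.81 * 3.039737) = 2900.6 m

2900.6


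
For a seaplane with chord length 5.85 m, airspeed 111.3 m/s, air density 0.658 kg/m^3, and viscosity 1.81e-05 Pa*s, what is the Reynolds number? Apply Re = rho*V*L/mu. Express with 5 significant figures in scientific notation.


Step 1: Numerator = rho * V * L = 0.658 * 111.3 * 5.85 = 428.42709
Step 2: Re = 428.42709 / 1.81e-05
Step 3: Re = 2.3670e+07

2.3670e+07


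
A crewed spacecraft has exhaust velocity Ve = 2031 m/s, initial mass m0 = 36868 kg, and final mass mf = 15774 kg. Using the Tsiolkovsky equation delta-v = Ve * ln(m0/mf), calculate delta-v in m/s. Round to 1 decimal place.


Step 1: Mass ratio m0/mf = 36868 / 15774 = 2.337264
Step 2: ln(2.337264) = 0.848981
Step 3: delta-v = 2031 * 0.848981 = 1724.3 m/s

1724.3


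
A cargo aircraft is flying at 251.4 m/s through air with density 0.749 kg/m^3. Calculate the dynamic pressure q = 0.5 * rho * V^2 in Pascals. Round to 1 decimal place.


Step 1: V^2 = 251.4^2 = 63201.96
Step 2: q = 0.5 * 0.749 * 63201.96
Step 3: q = 23669.1 Pa

23669.1


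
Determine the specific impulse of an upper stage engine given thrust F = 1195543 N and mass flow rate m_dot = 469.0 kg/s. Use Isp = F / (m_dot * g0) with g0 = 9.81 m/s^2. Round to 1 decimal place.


Step 1: m_dot * g0 = 469.0 * 9.81 = 4600.89
Step 2: Isp = 1195543 / 4600.89 = 259.9 s

259.9


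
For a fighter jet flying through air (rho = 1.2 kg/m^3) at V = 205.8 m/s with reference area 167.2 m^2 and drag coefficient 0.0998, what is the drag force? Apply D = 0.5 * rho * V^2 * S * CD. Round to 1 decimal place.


Step 1: Dynamic pressure q = 0.5 * 1.2 * 205.8^2 = 25412.184 Pa
Step 2: Drag D = q * S * CD = 25412.184 * 167.2 * 0.0998
Step 3: D = 424041.9 N

424041.9


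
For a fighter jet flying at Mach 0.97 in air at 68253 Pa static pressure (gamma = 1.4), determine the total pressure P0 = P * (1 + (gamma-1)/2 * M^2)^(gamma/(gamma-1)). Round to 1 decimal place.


Step 1: (gamma-1)/2 * M^2 = 0.2 * 0.9409 = 0.18818
Step 2: 1 + 0.18818 = 1.18818
Step 3: Exponent gamma/(gamma-1) = 3.5
Step 4: P0 = 68253 * 1.18818^3.5 = 124798.6 Pa

124798.6


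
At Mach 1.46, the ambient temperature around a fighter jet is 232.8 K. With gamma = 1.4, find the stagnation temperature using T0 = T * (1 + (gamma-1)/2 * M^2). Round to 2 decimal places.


Step 1: (gamma-1)/2 = 0.2
Step 2: M^2 = 2.1316
Step 3: 1 + 0.2 * 2.1316 = 1.42632
Step 4: T0 = 232.8 * 1.42632 = 332.05 K

332.05


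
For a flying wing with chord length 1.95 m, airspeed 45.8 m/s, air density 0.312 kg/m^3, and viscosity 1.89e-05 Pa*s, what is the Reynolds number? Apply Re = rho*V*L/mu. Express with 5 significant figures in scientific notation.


Step 1: Numerator = rho * V * L = 0.312 * 45.8 * 1.95 = 27.86472
Step 2: Re = 27.86472 / 1.89e-05
Step 3: Re = 1.4743e+06

1.4743e+06


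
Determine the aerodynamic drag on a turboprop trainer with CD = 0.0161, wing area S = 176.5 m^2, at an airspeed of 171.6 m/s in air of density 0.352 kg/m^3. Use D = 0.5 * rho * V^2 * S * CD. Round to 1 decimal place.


Step 1: Dynamic pressure q = 0.5 * 0.352 * 171.6^2 = 5182.5946 Pa
Step 2: Drag D = q * S * CD = 5182.5946 * 176.5 * 0.0161
Step 3: D = 14727.1 N

14727.1


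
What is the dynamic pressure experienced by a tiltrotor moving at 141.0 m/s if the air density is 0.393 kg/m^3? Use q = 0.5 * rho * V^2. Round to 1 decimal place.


Step 1: V^2 = 141.0^2 = 19881.0
Step 2: q = 0.5 * 0.393 * 19881.0
Step 3: q = 3906.6 Pa

3906.6


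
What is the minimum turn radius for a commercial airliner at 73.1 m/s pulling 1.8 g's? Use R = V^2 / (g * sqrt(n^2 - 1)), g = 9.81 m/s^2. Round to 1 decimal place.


Step 1: V^2 = 73.1^2 = 5343.61
Step 2: n^2 - 1 = 1.8^2 - 1 = 2.24
Step 3: sqrt(2.24) = 1.496663
Step 4: R = 5343.61 / (9.81 * 1.496663) = 364.0 m

364.0


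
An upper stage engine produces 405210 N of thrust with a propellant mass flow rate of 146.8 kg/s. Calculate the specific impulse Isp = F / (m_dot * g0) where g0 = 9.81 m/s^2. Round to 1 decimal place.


Step 1: m_dot * g0 = 146.8 * 9.81 = 1440.11
Step 2: Isp = 405210 / 1440.11 = 281.4 s

281.4


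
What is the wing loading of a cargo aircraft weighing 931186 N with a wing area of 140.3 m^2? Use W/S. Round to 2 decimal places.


Step 1: Wing loading = W / S = 931186 / 140.3
Step 2: Wing loading = 6637.11 N/m^2

6637.11


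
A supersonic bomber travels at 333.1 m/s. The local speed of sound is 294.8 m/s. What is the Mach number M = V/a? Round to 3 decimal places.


Step 1: M = V / a = 333.1 / 294.8
Step 2: M = 1.130

1.130


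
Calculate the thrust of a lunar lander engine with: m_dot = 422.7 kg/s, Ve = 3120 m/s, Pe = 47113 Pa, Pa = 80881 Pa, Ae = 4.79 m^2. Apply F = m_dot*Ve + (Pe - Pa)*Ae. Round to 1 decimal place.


Step 1: Momentum thrust = m_dot * Ve = 422.7 * 3120 = 1318824.0 N
Step 2: Pressure thrust = (Pe - Pa) * Ae = (47113 - 80881) * 4.79 = -161748.72 N
Step 3: Total thrust F = 1318824.0 + -161748.72 = 1157075.3 N

1157075.3


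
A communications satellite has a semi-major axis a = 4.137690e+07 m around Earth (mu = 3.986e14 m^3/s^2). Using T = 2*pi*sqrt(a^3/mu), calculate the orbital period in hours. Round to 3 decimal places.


Step 1: a^3 / mu = 7.083923e+22 / 3.986e14 = 1.777201e+08
Step 2: sqrt(1.777201e+08) = 13331.1703 s
Step 3: T = 2*pi * 13331.1703 = 83762.21 s
Step 4: T in hours = 83762.21 / 3600 = 23.267 hours

23.267


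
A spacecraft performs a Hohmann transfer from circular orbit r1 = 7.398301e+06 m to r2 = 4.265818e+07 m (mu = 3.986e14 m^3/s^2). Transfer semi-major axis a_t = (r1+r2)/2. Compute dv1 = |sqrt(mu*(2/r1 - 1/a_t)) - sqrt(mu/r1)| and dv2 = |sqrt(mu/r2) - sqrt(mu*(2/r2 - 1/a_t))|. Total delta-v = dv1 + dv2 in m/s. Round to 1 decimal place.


Step 1: Transfer semi-major axis a_t = (7.398301e+06 + 4.265818e+07) / 2 = 2.502824e+07 m
Step 2: v1 (circular at r1) = sqrt(mu/r1) = 7340.11 m/s
Step 3: v_t1 = sqrt(mu*(2/r1 - 1/a_t)) = 9582.72 m/s
Step 4: dv1 = |9582.72 - 7340.11| = 2242.61 m/s
Step 5: v2 (circular at r2) = 3056.8 m/s, v_t2 = 1661.95 m/s
Step 6: dv2 = |3056.8 - 1661.95| = 1394.85 m/s
Step 7: Total delta-v = 2242.61 + 1394.85 = 3637.5 m/s

3637.5


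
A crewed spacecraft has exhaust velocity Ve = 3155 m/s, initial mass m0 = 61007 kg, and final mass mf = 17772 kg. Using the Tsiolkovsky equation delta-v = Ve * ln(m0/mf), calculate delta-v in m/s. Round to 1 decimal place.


Step 1: Mass ratio m0/mf = 61007 / 17772 = 3.432759
Step 2: ln(3.432759) = 1.233364
Step 3: delta-v = 3155 * 1.233364 = 3891.3 m/s

3891.3


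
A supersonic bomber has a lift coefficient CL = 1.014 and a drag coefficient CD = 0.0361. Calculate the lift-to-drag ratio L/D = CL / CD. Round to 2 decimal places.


Step 1: L/D = CL / CD = 1.014 / 0.0361
Step 2: L/D = 28.09

28.09


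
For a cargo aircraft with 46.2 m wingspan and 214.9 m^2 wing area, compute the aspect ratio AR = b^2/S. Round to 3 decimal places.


Step 1: b^2 = 46.2^2 = 2134.44
Step 2: AR = 2134.44 / 214.9 = 9.932

9.932


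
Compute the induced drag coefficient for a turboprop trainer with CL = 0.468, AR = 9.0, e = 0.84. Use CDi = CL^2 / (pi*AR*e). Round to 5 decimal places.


Step 1: CL^2 = 0.468^2 = 0.219024
Step 2: pi * AR * e = 3.14159 * 9.0 * 0.84 = 23.75044
Step 3: CDi = 0.219024 / 23.75044 = 0.00922

0.00922


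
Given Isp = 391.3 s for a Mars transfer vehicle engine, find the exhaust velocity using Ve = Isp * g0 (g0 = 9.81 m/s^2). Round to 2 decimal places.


Step 1: Ve = Isp * g0 = 391.3 * 9.81
Step 2: Ve = 3838.65 m/s

3838.65


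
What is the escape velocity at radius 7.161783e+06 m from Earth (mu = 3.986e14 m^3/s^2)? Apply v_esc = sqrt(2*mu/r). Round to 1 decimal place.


Step 1: 2*mu/r = 2 * 3.986e14 / 7.161783e+06 = 111313062.6829
Step 2: v_esc = sqrt(111313062.6829) = 10550.5 m/s

10550.5


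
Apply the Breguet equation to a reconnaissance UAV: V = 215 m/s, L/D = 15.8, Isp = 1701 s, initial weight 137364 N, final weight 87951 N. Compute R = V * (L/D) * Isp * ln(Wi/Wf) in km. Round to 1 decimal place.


Step 1: Coefficient = V * (L/D) * Isp = 215 * 15.8 * 1701 = 5778297.0 m
Step 2: Wi/Wf = 137364 / 87951 = 1.561824
Step 3: ln(1.561824) = 0.445854
Step 4: R = 5778297.0 * 0.445854 = 2576279.7 m = 2576.3 km

2576.3


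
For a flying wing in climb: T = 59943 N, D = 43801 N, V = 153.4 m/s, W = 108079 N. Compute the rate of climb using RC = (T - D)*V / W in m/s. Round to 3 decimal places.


Step 1: Excess thrust = T - D = 59943 - 43801 = 16142 N
Step 2: Excess power = 16142 * 153.4 = 2476182.8 W
Step 3: RC = 2476182.8 / 108079 = 22.911 m/s

22.911


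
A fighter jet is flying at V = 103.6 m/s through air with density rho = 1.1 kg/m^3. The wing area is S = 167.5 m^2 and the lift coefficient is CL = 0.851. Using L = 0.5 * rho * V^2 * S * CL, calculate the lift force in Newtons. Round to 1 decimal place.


Step 1: Calculate dynamic pressure q = 0.5 * 1.1 * 103.6^2 = 0.5 * 1.1 * 10732.96 = 5903.128 Pa
Step 2: Multiply by wing area and lift coefficient: L = 5903.128 * 167.5 * 0.851
Step 3: L = 988773.94 * 0.851 = 841446.6 N

841446.6


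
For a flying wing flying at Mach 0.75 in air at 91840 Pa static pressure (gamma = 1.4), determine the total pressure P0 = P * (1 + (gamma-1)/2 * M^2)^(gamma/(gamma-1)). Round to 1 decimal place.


Step 1: (gamma-1)/2 * M^2 = 0.2 * 0.5625 = 0.1125
Step 2: 1 + 0.1125 = 1.1125
Step 3: Exponent gamma/(gamma-1) = 3.5
Step 4: P0 = 91840 * 1.1125^3.5 = 133377.3 Pa

133377.3


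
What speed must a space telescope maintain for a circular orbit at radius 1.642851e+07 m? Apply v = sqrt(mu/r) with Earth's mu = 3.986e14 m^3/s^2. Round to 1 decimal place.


Step 1: mu / r = 3.986e14 / 1.642851e+07 = 24262699.417
Step 2: v = sqrt(24262699.417) = 4925.7 m/s

4925.7


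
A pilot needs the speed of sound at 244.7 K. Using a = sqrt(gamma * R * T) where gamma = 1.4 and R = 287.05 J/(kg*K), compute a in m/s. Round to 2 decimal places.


Step 1: gamma * R * T = 1.4 * 287.05 * 244.7 = 98337.589
Step 2: a = sqrt(98337.589) = 313.59 m/s

313.59


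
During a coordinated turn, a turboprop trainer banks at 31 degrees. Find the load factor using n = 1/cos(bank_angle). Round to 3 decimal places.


Step 1: Convert 31 degrees to radians = 0.541052
Step 2: cos(31 deg) = 0.857167
Step 3: n = 1 / 0.857167 = 1.167

1.167


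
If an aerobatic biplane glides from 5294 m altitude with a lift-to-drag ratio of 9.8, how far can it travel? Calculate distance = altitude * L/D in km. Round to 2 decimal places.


Step 1: Glide distance = altitude * L/D = 5294 * 9.8 = 51881.2 m
Step 2: Convert to km: 51881.2 / 1000 = 51.88 km

51.88


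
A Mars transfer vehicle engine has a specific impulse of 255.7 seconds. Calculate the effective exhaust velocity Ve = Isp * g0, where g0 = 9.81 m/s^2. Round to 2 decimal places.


Step 1: Ve = Isp * g0 = 255.7 * 9.81
Step 2: Ve = 2508.42 m/s

2508.42


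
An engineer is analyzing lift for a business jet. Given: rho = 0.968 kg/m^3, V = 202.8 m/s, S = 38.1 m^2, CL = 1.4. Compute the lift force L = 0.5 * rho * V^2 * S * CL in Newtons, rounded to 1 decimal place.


Step 1: Calculate dynamic pressure q = 0.5 * 0.968 * 202.8^2 = 0.5 * 0.968 * 41127.84 = 19905.8746 Pa
Step 2: Multiply by wing area and lift coefficient: L = 19905.8746 * 38.1 * 1.4
Step 3: L = 758413.8207 * 1.4 = 1061779.3 N

1061779.3


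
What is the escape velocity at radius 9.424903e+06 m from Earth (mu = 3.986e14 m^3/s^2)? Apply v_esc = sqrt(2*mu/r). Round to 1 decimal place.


Step 1: 2*mu/r = 2 * 3.986e14 / 9.424903e+06 = 84584424.9007
Step 2: v_esc = sqrt(84584424.9007) = 9197.0 m/s

9197.0


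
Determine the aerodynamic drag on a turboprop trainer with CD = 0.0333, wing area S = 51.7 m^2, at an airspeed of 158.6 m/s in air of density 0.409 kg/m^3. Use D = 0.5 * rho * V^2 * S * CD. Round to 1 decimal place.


Step 1: Dynamic pressure q = 0.5 * 0.409 * 158.6^2 = 5143.9848 Pa
Step 2: Drag D = q * S * CD = 5143.9848 * 51.7 * 0.0333
Step 3: D = 8855.9 N

8855.9


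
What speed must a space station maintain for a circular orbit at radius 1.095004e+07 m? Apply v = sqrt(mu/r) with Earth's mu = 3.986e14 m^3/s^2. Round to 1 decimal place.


Step 1: mu / r = 3.986e14 / 1.095004e+07 = 36401693.5098
Step 2: v = sqrt(36401693.5098) = 6033.4 m/s

6033.4


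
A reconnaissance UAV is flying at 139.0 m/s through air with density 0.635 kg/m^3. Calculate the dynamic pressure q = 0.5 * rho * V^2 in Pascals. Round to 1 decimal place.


Step 1: V^2 = 139.0^2 = 19321.0
Step 2: q = 0.5 * 0.635 * 19321.0
Step 3: q = 6134.4 Pa

6134.4


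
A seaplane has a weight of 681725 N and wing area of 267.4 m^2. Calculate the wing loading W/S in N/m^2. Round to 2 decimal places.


Step 1: Wing loading = W / S = 681725 / 267.4
Step 2: Wing loading = 2549.46 N/m^2

2549.46


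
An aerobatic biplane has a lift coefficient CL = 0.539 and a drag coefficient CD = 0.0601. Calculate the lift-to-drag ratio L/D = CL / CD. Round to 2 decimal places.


Step 1: L/D = CL / CD = 0.539 / 0.0601
Step 2: L/D = 8.97

8.97


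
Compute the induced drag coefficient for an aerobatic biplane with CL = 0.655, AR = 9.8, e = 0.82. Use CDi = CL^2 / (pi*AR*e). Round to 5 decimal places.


Step 1: CL^2 = 0.655^2 = 0.429025
Step 2: pi * AR * e = 3.14159 * 9.8 * 0.82 = 25.245839
Step 3: CDi = 0.429025 / 25.245839 = 0.01699

0.01699


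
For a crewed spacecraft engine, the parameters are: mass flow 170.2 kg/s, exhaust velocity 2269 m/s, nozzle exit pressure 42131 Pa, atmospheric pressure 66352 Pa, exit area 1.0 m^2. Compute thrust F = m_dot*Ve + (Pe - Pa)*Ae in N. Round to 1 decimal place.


Step 1: Momentum thrust = m_dot * Ve = 170.2 * 2269 = 386183.8 N
Step 2: Pressure thrust = (Pe - Pa) * Ae = (42131 - 66352) * 1.0 = -24221.0 N
Step 3: Total thrust F = 386183.8 + -24221.0 = 361962.8 N

361962.8


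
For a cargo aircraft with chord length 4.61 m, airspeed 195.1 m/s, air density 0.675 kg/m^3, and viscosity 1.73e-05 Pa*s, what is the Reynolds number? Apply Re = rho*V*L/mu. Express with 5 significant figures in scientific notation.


Step 1: Numerator = rho * V * L = 0.675 * 195.1 * 4.61 = 607.102425
Step 2: Re = 607.102425 / 1.73e-05
Step 3: Re = 3.5093e+07

3.5093e+07


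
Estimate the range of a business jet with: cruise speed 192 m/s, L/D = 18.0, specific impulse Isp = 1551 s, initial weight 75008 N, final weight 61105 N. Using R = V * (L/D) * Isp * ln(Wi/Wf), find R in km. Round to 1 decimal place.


Step 1: Coefficient = V * (L/D) * Isp = 192 * 18.0 * 1551 = 5360256.0 m
Step 2: Wi/Wf = 75008 / 61105 = 1.227526
Step 3: ln(1.227526) = 0.205001
Step 4: R = 5360256.0 * 0.205001 = 1098858.3 m = 1098.9 km

1098.9


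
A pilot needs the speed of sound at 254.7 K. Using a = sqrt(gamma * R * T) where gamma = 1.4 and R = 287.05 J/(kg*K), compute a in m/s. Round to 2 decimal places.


Step 1: gamma * R * T = 1.4 * 287.05 * 254.7 = 102356.289
Step 2: a = sqrt(102356.289) = 319.93 m/s

319.93


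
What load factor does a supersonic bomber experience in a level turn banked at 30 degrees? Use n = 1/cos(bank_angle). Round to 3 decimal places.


Step 1: Convert 30 degrees to radians = 0.523599
Step 2: cos(30 deg) = 0.866025
Step 3: n = 1 / 0.866025 = 1.155

1.155


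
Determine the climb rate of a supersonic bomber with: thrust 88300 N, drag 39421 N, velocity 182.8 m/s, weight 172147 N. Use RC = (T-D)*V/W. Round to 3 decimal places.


Step 1: Excess thrust = T - D = 88300 - 39421 = 48879 N
Step 2: Excess power = 48879 * 182.8 = 8935081.2 W
Step 3: RC = 8935081.2 / 172147 = 51.904 m/s

51.904


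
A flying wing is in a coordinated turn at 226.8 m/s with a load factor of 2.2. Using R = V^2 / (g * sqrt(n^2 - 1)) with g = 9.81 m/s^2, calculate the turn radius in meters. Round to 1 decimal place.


Step 1: V^2 = 226.8^2 = 51438.24
Step 2: n^2 - 1 = 2.2^2 - 1 = 3.84
Step 3: sqrt(3.84) = 1.959592
Step 4: R = 51438.24 / (9.81 * 1.959592) = 2675.8 m

2675.8


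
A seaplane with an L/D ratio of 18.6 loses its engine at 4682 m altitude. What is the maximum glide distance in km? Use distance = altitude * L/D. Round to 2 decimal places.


Step 1: Glide distance = altitude * L/D = 4682 * 18.6 = 87085.2 m
Step 2: Convert to km: 87085.2 / 1000 = 87.09 km

87.09


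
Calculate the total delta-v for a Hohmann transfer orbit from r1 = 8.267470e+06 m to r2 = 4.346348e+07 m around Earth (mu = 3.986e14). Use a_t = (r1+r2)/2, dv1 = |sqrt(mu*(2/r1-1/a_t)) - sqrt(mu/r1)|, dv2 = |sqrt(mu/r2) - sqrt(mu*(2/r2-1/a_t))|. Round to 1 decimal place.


Step 1: Transfer semi-major axis a_t = (8.267470e+06 + 4.346348e+07) / 2 = 2.586548e+07 m
Step 2: v1 (circular at r1) = sqrt(mu/r1) = 6943.56 m/s
Step 3: v_t1 = sqrt(mu*(2/r1 - 1/a_t)) = 9000.87 m/s
Step 4: dv1 = |9000.87 - 6943.56| = 2057.3 m/s
Step 5: v2 (circular at r2) = 3028.35 m/s, v_t2 = 1712.11 m/s
Step 6: dv2 = |3028.35 - 1712.11| = 1316.24 m/s
Step 7: Total delta-v = 2057.3 + 1316.24 = 3373.5 m/s

3373.5


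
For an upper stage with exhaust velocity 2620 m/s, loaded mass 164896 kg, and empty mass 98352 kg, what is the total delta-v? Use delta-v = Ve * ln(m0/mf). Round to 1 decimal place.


Step 1: Mass ratio m0/mf = 164896 / 98352 = 1.67659
Step 2: ln(1.67659) = 0.516762
Step 3: delta-v = 2620 * 0.516762 = 1353.9 m/s

1353.9


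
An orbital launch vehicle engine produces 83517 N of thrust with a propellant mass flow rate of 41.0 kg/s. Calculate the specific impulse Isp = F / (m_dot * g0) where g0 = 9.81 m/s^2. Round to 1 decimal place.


Step 1: m_dot * g0 = 41.0 * 9.81 = 402.21
Step 2: Isp = 83517 / 402.21 = 207.6 s

207.6


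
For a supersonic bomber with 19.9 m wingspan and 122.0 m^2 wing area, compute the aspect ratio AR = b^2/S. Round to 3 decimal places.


Step 1: b^2 = 19.9^2 = 396.01
Step 2: AR = 396.01 / 122.0 = 3.246

3.246


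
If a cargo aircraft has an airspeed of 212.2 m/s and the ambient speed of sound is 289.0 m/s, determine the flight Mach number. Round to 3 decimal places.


Step 1: M = V / a = 212.2 / 289.0
Step 2: M = 0.734

0.734


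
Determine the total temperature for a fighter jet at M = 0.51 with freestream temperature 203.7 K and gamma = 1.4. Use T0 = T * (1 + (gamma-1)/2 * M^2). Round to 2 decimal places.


Step 1: (gamma-1)/2 = 0.2
Step 2: M^2 = 0.2601
Step 3: 1 + 0.2 * 0.2601 = 1.05202
Step 4: T0 = 203.7 * 1.05202 = 214.30 K

214.30


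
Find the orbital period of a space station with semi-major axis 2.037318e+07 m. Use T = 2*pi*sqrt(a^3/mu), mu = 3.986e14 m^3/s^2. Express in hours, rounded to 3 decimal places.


Step 1: a^3 / mu = 8.456224e+21 / 3.986e14 = 2.121481e+07
Step 2: sqrt(2.121481e+07) = 4605.9539 s
Step 3: T = 2*pi * 4605.9539 = 28940.06 s
Step 4: T in hours = 28940.06 / 3600 = 8.039 hours

8.039


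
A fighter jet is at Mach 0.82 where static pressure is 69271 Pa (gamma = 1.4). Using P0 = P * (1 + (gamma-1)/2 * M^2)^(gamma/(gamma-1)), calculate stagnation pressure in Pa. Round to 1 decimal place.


Step 1: (gamma-1)/2 * M^2 = 0.2 * 0.6724 = 0.13448
Step 2: 1 + 0.13448 = 1.13448
Step 3: Exponent gamma/(gamma-1) = 3.5
Step 4: P0 = 69271 * 1.13448^3.5 = 107730.9 Pa

107730.9


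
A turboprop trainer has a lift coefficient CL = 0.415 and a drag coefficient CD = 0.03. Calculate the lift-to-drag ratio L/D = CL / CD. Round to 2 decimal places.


Step 1: L/D = CL / CD = 0.415 / 0.03
Step 2: L/D = 13.83

13.83


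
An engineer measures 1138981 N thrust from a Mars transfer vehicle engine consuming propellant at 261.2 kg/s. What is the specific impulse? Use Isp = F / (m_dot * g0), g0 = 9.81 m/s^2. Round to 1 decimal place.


Step 1: m_dot * g0 = 261.2 * 9.81 = 2562.37
Step 2: Isp = 1138981 / 2562.37 = 444.5 s

444.5


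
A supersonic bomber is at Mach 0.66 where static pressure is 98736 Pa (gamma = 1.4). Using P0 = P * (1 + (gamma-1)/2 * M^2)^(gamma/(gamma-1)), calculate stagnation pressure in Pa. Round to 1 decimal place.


Step 1: (gamma-1)/2 * M^2 = 0.2 * 0.4356 = 0.08712
Step 2: 1 + 0.08712 = 1.08712
Step 3: Exponent gamma/(gamma-1) = 3.5
Step 4: P0 = 98736 * 1.08712^3.5 = 132265.5 Pa

132265.5


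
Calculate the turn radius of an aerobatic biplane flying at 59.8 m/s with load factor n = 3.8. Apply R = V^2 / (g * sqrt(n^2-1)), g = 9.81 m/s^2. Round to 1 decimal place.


Step 1: V^2 = 59.8^2 = 3576.04
Step 2: n^2 - 1 = 3.8^2 - 1 = 13.44
Step 3: sqrt(13.44) = 3.666061
Step 4: R = 3576.04 / (9.81 * 3.666061) = 99.4 m

99.4


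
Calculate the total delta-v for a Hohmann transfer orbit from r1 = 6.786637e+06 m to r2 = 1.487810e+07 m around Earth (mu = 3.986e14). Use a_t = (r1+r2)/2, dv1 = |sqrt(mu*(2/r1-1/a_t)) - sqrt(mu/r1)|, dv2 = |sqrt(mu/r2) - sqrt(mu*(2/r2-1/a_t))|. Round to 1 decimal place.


Step 1: Transfer semi-major axis a_t = (6.786637e+06 + 1.487810e+07) / 2 = 1.083237e+07 m
Step 2: v1 (circular at r1) = sqrt(mu/r1) = 7663.75 m/s
Step 3: v_t1 = sqrt(mu*(2/r1 - 1/a_t)) = 8981.59 m/s
Step 4: dv1 = |8981.59 - 7663.75| = 1317.84 m/s
Step 5: v2 (circular at r2) = 5176.01 m/s, v_t2 = 4096.95 m/s
Step 6: dv2 = |5176.01 - 4096.95| = 1079.06 m/s
Step 7: Total delta-v = 1317.84 + 1079.06 = 2396.9 m/s

2396.9


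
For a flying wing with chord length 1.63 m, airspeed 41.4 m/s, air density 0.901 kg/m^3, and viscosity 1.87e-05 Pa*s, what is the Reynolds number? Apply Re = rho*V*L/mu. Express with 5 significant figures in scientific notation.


Step 1: Numerator = rho * V * L = 0.901 * 41.4 * 1.63 = 60.801282
Step 2: Re = 60.801282 / 1.87e-05
Step 3: Re = 3.2514e+06

3.2514e+06


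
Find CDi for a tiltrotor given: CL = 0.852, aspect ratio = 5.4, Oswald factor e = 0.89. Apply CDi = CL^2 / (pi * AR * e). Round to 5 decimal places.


Step 1: CL^2 = 0.852^2 = 0.725904
Step 2: pi * AR * e = 3.14159 * 5.4 * 0.89 = 15.098494
Step 3: CDi = 0.725904 / 15.098494 = 0.04808

0.04808


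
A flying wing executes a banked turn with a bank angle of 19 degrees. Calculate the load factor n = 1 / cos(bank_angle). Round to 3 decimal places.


Step 1: Convert 19 degrees to radians = 0.331613
Step 2: cos(19 deg) = 0.945519
Step 3: n = 1 / 0.945519 = 1.058

1.058


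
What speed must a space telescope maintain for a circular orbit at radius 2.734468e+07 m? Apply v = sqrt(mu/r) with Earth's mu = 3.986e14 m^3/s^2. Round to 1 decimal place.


Step 1: mu / r = 3.986e14 / 2.734468e+07 = 14576875.6482
Step 2: v = sqrt(14576875.6482) = 3818.0 m/s

3818.0


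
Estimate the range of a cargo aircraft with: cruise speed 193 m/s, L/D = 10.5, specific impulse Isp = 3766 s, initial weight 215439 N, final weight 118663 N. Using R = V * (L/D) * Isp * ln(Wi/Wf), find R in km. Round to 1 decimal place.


Step 1: Coefficient = V * (L/D) * Isp = 193 * 10.5 * 3766 = 7631799.0 m
Step 2: Wi/Wf = 215439 / 118663 = 1.815553
Step 3: ln(1.815553) = 0.59639
Step 4: R = 7631799.0 * 0.59639 = 4551530.6 m = 4551.5 km

4551.5


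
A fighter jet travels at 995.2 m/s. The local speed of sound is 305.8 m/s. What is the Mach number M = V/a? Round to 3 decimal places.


Step 1: M = V / a = 995.2 / 305.8
Step 2: M = 3.254

3.254


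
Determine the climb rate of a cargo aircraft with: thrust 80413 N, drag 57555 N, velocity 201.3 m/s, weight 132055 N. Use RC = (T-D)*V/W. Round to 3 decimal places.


Step 1: Excess thrust = T - D = 80413 - 57555 = 22858 N
Step 2: Excess power = 22858 * 201.3 = 4601315.4 W
Step 3: RC = 4601315.4 / 132055 = 34.844 m/s

34.844


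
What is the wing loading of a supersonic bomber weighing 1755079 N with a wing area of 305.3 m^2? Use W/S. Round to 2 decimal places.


Step 1: Wing loading = W / S = 1755079 / 305.3
Step 2: Wing loading = 5748.70 N/m^2

5748.70


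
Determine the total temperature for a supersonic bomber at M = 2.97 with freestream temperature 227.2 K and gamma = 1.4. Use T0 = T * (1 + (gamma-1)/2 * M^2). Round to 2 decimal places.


Step 1: (gamma-1)/2 = 0.2
Step 2: M^2 = 8.8209
Step 3: 1 + 0.2 * 8.8209 = 2.76418
Step 4: T0 = 227.2 * 2.76418 = 628.02 K

628.02


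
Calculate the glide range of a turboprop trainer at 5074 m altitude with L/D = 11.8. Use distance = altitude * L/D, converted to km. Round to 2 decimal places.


Step 1: Glide distance = altitude * L/D = 5074 * 11.8 = 59873.2 m
Step 2: Convert to km: 59873.2 / 1000 = 59.87 km

59.87


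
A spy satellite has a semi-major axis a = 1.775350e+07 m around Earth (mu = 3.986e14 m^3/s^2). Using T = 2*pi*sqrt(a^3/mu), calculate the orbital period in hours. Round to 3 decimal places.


Step 1: a^3 / mu = 5.595668e+21 / 3.986e14 = 1.403830e+07
Step 2: sqrt(1.403830e+07) = 3746.7725 s
Step 3: T = 2*pi * 3746.7725 = 23541.67 s
Step 4: T in hours = 23541.67 / 3600 = 6.539 hours

6.539


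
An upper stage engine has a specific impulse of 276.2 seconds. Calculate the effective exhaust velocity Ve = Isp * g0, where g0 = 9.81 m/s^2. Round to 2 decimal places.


Step 1: Ve = Isp * g0 = 276.2 * 9.81
Step 2: Ve = 2709.52 m/s

2709.52
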